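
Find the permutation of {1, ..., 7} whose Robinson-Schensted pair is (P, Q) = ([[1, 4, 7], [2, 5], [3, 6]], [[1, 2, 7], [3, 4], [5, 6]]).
Reverse the RSK construction: for i from n down to 1, find the cell of Q containing i, remove the entry at that cell from P, and reverse-bump it up through P; the value ejected from row 1 is w(i).

Step i=7: Q has 7 at row 1, column 3; remove that cell from P, ejecting 7. So w(7) = 7. P is now [[1, 4], [2, 5], [3, 6]].
Step i=6: Q has 6 at row 3, column 2; remove 6 from row 3 of P and reverse-bump: 6 enters row 2 and ejects 5; 5 enters row 1 and ejects 4. So w(6) = 4. P is now [[1, 5], [2, 6], [3]].
Step i=5: Q has 5 at row 3, column 1; remove 3 from row 3 of P and reverse-bump: 3 enters row 2 and ejects 2; 2 enters row 1 and ejects 1. So w(5) = 1. P is now [[2, 5], [3, 6]].
Step i=4: Q has 4 at row 2, column 2; remove 6 from row 2 of P and reverse-bump: 6 enters row 1 and ejects 5. So w(4) = 5. P is now [[2, 6], [3]].
Step i=3: Q has 3 at row 2, column 1; remove 3 from row 2 of P and reverse-bump: 3 enters row 1 and ejects 2. So w(3) = 2. P is now [[3, 6]].
Step i=2: Q has 2 at row 1, column 2; remove that cell from P, ejecting 6. So w(2) = 6. P is now [[3]].
Step i=1: Q has 1 at row 1, column 1; remove that cell from P, ejecting 3. So w(1) = 3. P is now [].

So w = 3 6 2 5 1 4 7.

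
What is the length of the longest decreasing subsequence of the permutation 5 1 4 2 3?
3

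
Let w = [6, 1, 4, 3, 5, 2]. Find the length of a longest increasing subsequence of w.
3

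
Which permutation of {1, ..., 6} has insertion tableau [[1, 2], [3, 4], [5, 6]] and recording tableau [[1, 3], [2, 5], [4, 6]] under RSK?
5 3 6 1 4 2

Reverse the RSK construction: for i from n down to 1, find the cell of Q containing i, remove the entry at that cell from P, and reverse-bump it up through P; the value ejected from row 1 is w(i).

Step i=6: Q has 6 at row 3, column 2; remove 6 from row 3 of P and reverse-bump: 6 enters row 2 and ejects 4; 4 enters row 1 and ejects 2. So w(6) = 2. P is now [[1, 4], [3, 6], [5]].
Step i=5: Q has 5 at row 2, column 2; remove 6 from row 2 of P and reverse-bump: 6 enters row 1 and ejects 4. So w(5) = 4. P is now [[1, 6], [3], [5]].
Step i=4: Q has 4 at row 3, column 1; remove 5 from row 3 of P and reverse-bump: 5 enters row 2 and ejects 3; 3 enters row 1 and ejects 1. So w(4) = 1. P is now [[3, 6], [5]].
Step i=3: Q has 3 at row 1, column 2; remove that cell from P, ejecting 6. So w(3) = 6. P is now [[3], [5]].
Step i=2: Q has 2 at row 2, column 1; remove 5 from row 2 of P and reverse-bump: 5 enters row 1 and ejects 3. So w(2) = 3. P is now [[5]].
Step i=1: Q has 1 at row 1, column 1; remove that cell from P, ejecting 5. So w(1) = 5. P is now [].

So w = 5 3 6 1 4 2.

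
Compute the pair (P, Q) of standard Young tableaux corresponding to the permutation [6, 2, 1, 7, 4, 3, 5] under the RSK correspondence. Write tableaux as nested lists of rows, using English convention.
P = [[1, 3, 5], [2, 4], [6, 7]], Q = [[1, 4, 7], [2, 5], [3, 6]]

Insert each entry of the permutation into P by Schensted row insertion, recording in Q the position of each new cell.

Insert 6: appended to row 1. P = [[6]], Q = [[1]].
Insert 2: 2 bumps 6 from row 1; 6 starts row 2. P = [[2], [6]], Q = [[1], [2]].
Insert 1: 1 bumps 2 from row 1; 2 bumps 6 from row 2; 6 starts row 3. P = [[1], [2], [6]], Q = [[1], [2], [3]].
Insert 7: appended to row 1. P = [[1, 7], [2], [6]], Q = [[1, 4], [2], [3]].
Insert 4: 4 bumps 7 from row 1; 7 appends to row 2. P = [[1, 4], [2, 7], [6]], Q = [[1, 4], [2, 5], [3]].
Insert 3: 3 bumps 4 from row 1; 4 bumps 7 from row 2; 7 appends to row 3. P = [[1, 3], [2, 4], [6, 7]], Q = [[1, 4], [2, 5], [3, 6]].
Insert 5: appended to row 1. P = [[1, 3, 5], [2, 4], [6, 7]], Q = [[1, 4, 7], [2, 5], [3, 6]].

So P = [[1, 3, 5], [2, 4], [6, 7]], Q = [[1, 4, 7], [2, 5], [3, 6]].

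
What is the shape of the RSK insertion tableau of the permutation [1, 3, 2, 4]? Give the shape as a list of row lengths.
[3, 1]

Row-insert each entry into an empty tableau.

After inserting 1: P = [[1]].
After inserting 3: P = [[1, 3]].
After inserting 2: P = [[1, 2], [3]].
After inserting 4: P = [[1, 2, 4], [3]].

The final insertion tableau P = [[1, 2, 4], [3]] has shape [3, 1].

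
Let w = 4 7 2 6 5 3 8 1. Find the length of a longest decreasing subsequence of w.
5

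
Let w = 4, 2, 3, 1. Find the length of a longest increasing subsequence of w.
2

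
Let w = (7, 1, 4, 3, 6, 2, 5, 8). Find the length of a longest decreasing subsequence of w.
4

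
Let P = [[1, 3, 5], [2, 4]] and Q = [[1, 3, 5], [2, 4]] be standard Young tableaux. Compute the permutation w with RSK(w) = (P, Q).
Reverse the RSK construction: for i from n down to 1, find the cell of Q containing i, remove the entry at that cell from P, and reverse-bump it up through P; the value ejected from row 1 is w(i).

Step i=5: Q has 5 at row 1, column 3; remove that cell from P, ejecting 5. So w(5) = 5. P is now [[1, 3], [2, 4]].
Step i=4: Q has 4 at row 2, column 2; remove 4 from row 2 of P and reverse-bump: 4 enters row 1 and ejects 3. So w(4) = 3. P is now [[1, 4], [2]].
Step i=3: Q has 3 at row 1, column 2; remove that cell from P, ejecting 4. So w(3) = 4. P is now [[1], [2]].
Step i=2: Q has 2 at row 2, column 1; remove 2 from row 2 of P and reverse-bump: 2 enters row 1 and ejects 1. So w(2) = 1. P is now [[2]].
Step i=1: Q has 1 at row 1, column 1; remove that cell from P, ejecting 2. So w(1) = 2. P is now [].

So w = 2 1 4 3 5.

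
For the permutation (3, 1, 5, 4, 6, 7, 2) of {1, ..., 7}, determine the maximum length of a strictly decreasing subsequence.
3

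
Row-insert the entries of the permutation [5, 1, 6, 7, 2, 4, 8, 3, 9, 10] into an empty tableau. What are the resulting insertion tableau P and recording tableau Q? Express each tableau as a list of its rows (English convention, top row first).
P = [[1, 2, 3, 8, 9, 10], [4, 6, 7], [5]], Q = [[1, 3, 4, 7, 9, 10], [2, 5, 6], [8]]

Insert each entry of the permutation into P by Schensted row insertion, recording in Q the position of each new cell.

Insert 5: appended to row 1. P = [[5]], Q = [[1]].
Insert 1: 1 bumps 5 from row 1; 5 starts row 2. P = [[1], [5]], Q = [[1], [2]].
Insert 6: appended to row 1. P = [[1, 6], [5]], Q = [[1, 3], [2]].
Insert 7: appended to row 1. P = [[1, 6, 7], [5]], Q = [[1, 3, 4], [2]].
Insert 2: 2 bumps 6 from row 1; 6 appends to row 2. P = [[1, 2, 7], [5, 6]], Q = [[1, 3, 4], [2, 5]].
Insert 4: 4 bumps 7 from row 1; 7 appends to row 2. P = [[1, 2, 4], [5, 6, 7]], Q = [[1, 3, 4], [2, 5, 6]].
Insert 8: appended to row 1. P = [[1, 2, 4, 8], [5, 6, 7]], Q = [[1, 3, 4, 7], [2, 5, 6]].
Insert 3: 3 bumps 4 from row 1; 4 bumps 5 from row 2; 5 starts row 3. P = [[1, 2, 3, 8], [4, 6, 7], [5]], Q = [[1, 3, 4, 7], [2, 5, 6], [8]].
Insert 9: appended to row 1. P = [[1, 2, 3, 8, 9], [4, 6, 7], [5]], Q = [[1, 3, 4, 7, 9], [2, 5, 6], [8]].
Insert 10: appended to row 1. P = [[1, 2, 3, 8, 9, 10], [4, 6, 7], [5]], Q = [[1, 3, 4, 7, 9, 10], [2, 5, 6], [8]].

So P = [[1, 2, 3, 8, 9, 10], [4, 6, 7], [5]], Q = [[1, 3, 4, 7, 9, 10], [2, 5, 6], [8]].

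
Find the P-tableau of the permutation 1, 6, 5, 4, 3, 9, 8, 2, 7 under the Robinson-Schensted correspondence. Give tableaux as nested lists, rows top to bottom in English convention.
P = [[1, 2, 7], [3, 8], [4, 9], [5], [6]]

After inserting 1: P = [[1]].
After inserting 6: P = [[1, 6]].
After inserting 5: P = [[1, 5], [6]].
After inserting 4: P = [[1, 4], [5], [6]].
After inserting 3: P = [[1, 3], [4], [5], [6]].
After inserting 9: P = [[1, 3, 9], [4], [5], [6]].
After inserting 8: P = [[1, 3, 8], [4, 9], [5], [6]].
After inserting 2: P = [[1, 2, 8], [3, 9], [4], [5], [6]].
After inserting 7: P = [[1, 2, 7], [3, 8], [4, 9], [5], [6]].

So P = [[1, 2, 7], [3, 8], [4, 9], [5], [6]].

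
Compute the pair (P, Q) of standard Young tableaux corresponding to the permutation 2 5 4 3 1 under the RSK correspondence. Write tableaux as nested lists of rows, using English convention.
Insert each entry of the permutation into P by Schensted row insertion, recording in Q the position of each new cell.

Insert 2: appended to row 1. P = [[2]].
Insert 5: appended to row 1. P = [[2, 5]].
Insert 4: 4 bumps 5 from row 1; 5 starts row 2. P = [[2, 4], [5]].
Insert 3: 3 bumps 4 from row 1; 4 bumps 5 from row 2; 5 starts row 3. P = [[2, 3], [4], [5]].
Insert 1: 1 bumps 2 from row 1; 2 bumps 4 from row 2; 4 bumps 5 from row 3; 5 starts row 4. P = [[1, 3], [2], [4], [5]].

So P = [[1, 3], [2], [4], [5]], Q = [[1, 2], [3], [4], [5]].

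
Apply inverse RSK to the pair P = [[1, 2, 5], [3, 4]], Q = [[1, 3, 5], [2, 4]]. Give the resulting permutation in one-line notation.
Reverse RSK: for i = n, n-1, ..., 1, locate i in Q, remove the corresponding corner cell from P, and reverse-bump its entry up through P; the value ejected from row 1 is w(i).

So w = 3 1 4 2 5.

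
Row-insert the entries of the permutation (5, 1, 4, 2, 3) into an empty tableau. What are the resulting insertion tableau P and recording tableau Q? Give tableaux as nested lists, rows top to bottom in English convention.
Insert each entry of the permutation into P by Schensted row insertion, recording in Q the position of each new cell.

After inserting 5: P = [[5]].
After inserting 1: P = [[1], [5]].
After inserting 4: P = [[1, 4], [5]].
After inserting 2: P = [[1, 2], [4], [5]].
After inserting 3: P = [[1, 2, 3], [4], [5]].

So P = [[1, 2, 3], [4], [5]], Q = [[1, 3, 5], [2], [4]].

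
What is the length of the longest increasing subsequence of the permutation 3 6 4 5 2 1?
3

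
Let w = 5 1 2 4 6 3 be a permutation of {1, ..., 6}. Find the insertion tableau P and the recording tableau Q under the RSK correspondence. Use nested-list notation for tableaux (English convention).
P = [[1, 2, 3, 6], [4], [5]], Q = [[1, 3, 4, 5], [2], [6]]

Insert each entry of the permutation into P by Schensted row insertion, recording in Q the position of each new cell.

After inserting 5: P = [[5]].
After inserting 1: P = [[1], [5]].
After inserting 2: P = [[1, 2], [5]].
After inserting 4: P = [[1, 2, 4], [5]].
After inserting 6: P = [[1, 2, 4, 6], [5]].
After inserting 3: P = [[1, 2, 3, 6], [4], [5]].

So P = [[1, 2, 3, 6], [4], [5]], Q = [[1, 3, 4, 5], [2], [6]].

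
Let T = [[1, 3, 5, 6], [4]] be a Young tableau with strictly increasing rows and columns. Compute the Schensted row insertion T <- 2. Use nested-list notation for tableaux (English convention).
[[1, 2, 5, 6], [3], [4]]

In row 1, 2 replaces 3 (the leftmost entry greater than 2); 3 is bumped to row 2. In row 2, 3 replaces 4 (the leftmost entry greater than 3); 4 is bumped to row 3. 4 starts a new row 3. The new tableau is [[1, 2, 5, 6], [3], [4]].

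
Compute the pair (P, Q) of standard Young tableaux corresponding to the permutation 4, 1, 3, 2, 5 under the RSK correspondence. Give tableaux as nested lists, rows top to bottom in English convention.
P = [[1, 2, 5], [3], [4]], Q = [[1, 3, 5], [2], [4]]

Insert each entry of the permutation into P by Schensted row insertion, recording in Q the position of each new cell.

Insert 4: appended to row 1. P = [[4]], Q = [[1]].
Insert 1: 1 bumps 4 from row 1; 4 starts row 2. P = [[1], [4]], Q = [[1], [2]].
Insert 3: appended to row 1. P = [[1, 3], [4]], Q = [[1, 3], [2]].
Insert 2: 2 bumps 3 from row 1; 3 bumps 4 from row 2; 4 starts row 3. P = [[1, 2], [3], [4]], Q = [[1, 3], [2], [4]].
Insert 5: appended to row 1. P = [[1, 2, 5], [3], [4]], Q = [[1, 3, 5], [2], [4]].

So P = [[1, 2, 5], [3], [4]], Q = [[1, 3, 5], [2], [4]].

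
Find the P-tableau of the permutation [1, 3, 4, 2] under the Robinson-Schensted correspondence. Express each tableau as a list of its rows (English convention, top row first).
P = [[1, 2, 4], [3]]

After inserting 1: P = [[1]].
After inserting 3: P = [[1, 3]].
After inserting 4: P = [[1, 3, 4]].
After inserting 2: P = [[1, 2, 4], [3]].

So P = [[1, 2, 4], [3]].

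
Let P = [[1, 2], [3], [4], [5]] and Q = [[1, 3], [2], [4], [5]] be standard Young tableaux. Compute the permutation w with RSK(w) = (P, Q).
5 1 4 3 2

Reverse RSK: for i = n, n-1, ..., 1, locate i in Q, remove the corresponding corner cell from P, and reverse-bump its entry up through P; the value ejected from row 1 is w(i).

So w = 5 1 4 3 2.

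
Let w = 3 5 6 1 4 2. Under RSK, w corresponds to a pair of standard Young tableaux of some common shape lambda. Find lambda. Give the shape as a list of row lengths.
RSK row insertion gives P = [[1, 2, 6], [3, 4], [5]], which has shape [3, 2, 1].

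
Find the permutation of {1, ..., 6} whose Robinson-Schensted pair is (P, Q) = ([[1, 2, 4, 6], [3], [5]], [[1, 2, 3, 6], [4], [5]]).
Reverse the RSK construction: for i from n down to 1, find the cell of Q containing i, remove the entry at that cell from P, and reverse-bump it up through P; the value ejected from row 1 is w(i).

Step i=6: Q has 6 at row 1, column 4; remove that cell from P, ejecting 6. So w(6) = 6. P is now [[1, 2, 4], [3], [5]].
Step i=5: Q has 5 at row 3, column 1; remove 5 from row 3 of P and reverse-bump: 5 enters row 2 and ejects 3; 3 enters row 1 and ejects 2. So w(5) = 2. P is now [[1, 3, 4], [5]].
Step i=4: Q has 4 at row 2, column 1; remove 5 from row 2 of P and reverse-bump: 5 enters row 1 and ejects 4. So w(4) = 4. P is now [[1, 3, 5]].
Step i=3: Q has 3 at row 1, column 3; remove that cell from P, ejecting 5. So w(3) = 5. P is now [[1, 3]].
Step i=2: Q has 2 at row 1, column 2; remove that cell from P, ejecting 3. So w(2) = 3. P is now [[1]].
Step i=1: Q has 1 at row 1, column 1; remove that cell from P, ejecting 1. So w(1) = 1. P is now [].

So w = 1 3 5 4 2 6.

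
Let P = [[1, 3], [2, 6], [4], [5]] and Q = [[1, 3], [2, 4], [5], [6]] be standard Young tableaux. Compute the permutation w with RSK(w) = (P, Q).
Reverse the RSK construction: for i from n down to 1, find the cell of Q containing i, remove the entry at that cell from P, and reverse-bump it up through P; the value ejected from row 1 is w(i).

Step i=6: Q has 6 at row 4, column 1; remove 5 from row 4 of P and reverse-bump: 5 enters row 3 and ejects 4; 4 enters row 2 and ejects 2; 2 enters row 1 and ejects 1. So w(6) = 1. P is now [[2, 3], [4, 6], [5]].
Step i=5: Q has 5 at row 3, column 1; remove 5 from row 3 of P and reverse-bump: 5 enters row 2 and ejects 4; 4 enters row 1 and ejects 3. So w(5) = 3. P is now [[2, 4], [5, 6]].
Step i=4: Q has 4 at row 2, column 2; remove 6 from row 2 of P and reverse-bump: 6 enters row 1 and ejects 4. So w(4) = 4. P is now [[2, 6], [5]].
Step i=3: Q has 3 at row 1, column 2; remove that cell from P, ejecting 6. So w(3) = 6. P is now [[2], [5]].
Step i=2: Q has 2 at row 2, column 1; remove 5 from row 2 of P and reverse-bump: 5 enters row 1 and ejects 2. So w(2) = 2. P is now [[5]].
Step i=1: Q has 1 at row 1, column 1; remove that cell from P, ejecting 5. So w(1) = 5. P is now [].

So w = 5 2 6 4 3 1.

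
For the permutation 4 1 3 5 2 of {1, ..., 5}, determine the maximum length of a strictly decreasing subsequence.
3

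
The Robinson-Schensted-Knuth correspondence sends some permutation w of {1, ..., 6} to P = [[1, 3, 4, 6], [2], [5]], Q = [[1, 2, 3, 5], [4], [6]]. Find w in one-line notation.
2 3 5 4 6 1

Reverse the RSK construction: for i from n down to 1, find the cell of Q containing i, remove the entry at that cell from P, and reverse-bump it up through P; the value ejected from row 1 is w(i).

Step i=6: Q has 6 at row 3, column 1; remove 5 from row 3 of P and reverse-bump: 5 enters row 2 and ejects 2; 2 enters row 1 and ejects 1. So w(6) = 1. P is now [[2, 3, 4, 6], [5]].
Step i=5: Q has 5 at row 1, column 4; remove that cell from P, ejecting 6. So w(5) = 6. P is now [[2, 3, 4], [5]].
Step i=4: Q has 4 at row 2, column 1; remove 5 from row 2 of P and reverse-bump: 5 enters row 1 and ejects 4. So w(4) = 4. P is now [[2, 3, 5]].
Step i=3: Q has 3 at row 1, column 3; remove that cell from P, ejecting 5. So w(3) = 5. P is now [[2, 3]].
Step i=2: Q has 2 at row 1, column 2; remove that cell from P, ejecting 3. So w(2) = 3. P is now [[2]].
Step i=1: Q has 1 at row 1, column 1; remove that cell from P, ejecting 2. So w(1) = 2. P is now [].

So w = 2 3 5 4 6 1.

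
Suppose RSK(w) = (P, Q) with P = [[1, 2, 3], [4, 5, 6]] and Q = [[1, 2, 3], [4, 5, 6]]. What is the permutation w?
Reverse the RSK construction: for i from n down to 1, find the cell of Q containing i, remove the entry at that cell from P, and reverse-bump it up through P; the value ejected from row 1 is w(i).

Step i=6: Q has 6 at row 2, column 3; remove 6 from row 2 of P and reverse-bump: 6 enters row 1 and ejects 3. So w(6) = 3. P is now [[1, 2, 6], [4, 5]].
Step i=5: Q has 5 at row 2, column 2; remove 5 from row 2 of P and reverse-bump: 5 enters row 1 and ejects 2. So w(5) = 2. P is now [[1, 5, 6], [4]].
Step i=4: Q has 4 at row 2, column 1; remove 4 from row 2 of P and reverse-bump: 4 enters row 1 and ejects 1. So w(4) = 1. P is now [[4, 5, 6]].
Step i=3: Q has 3 at row 1, column 3; remove that cell from P, ejecting 6. So w(3) = 6. P is now [[4, 5]].
Step i=2: Q has 2 at row 1, column 2; remove that cell from P, ejecting 5. So w(2) = 5. P is now [[4]].
Step i=1: Q has 1 at row 1, column 1; remove that cell from P, ejecting 4. So w(1) = 4. P is now [].

So w = 4 5 6 1 2 3.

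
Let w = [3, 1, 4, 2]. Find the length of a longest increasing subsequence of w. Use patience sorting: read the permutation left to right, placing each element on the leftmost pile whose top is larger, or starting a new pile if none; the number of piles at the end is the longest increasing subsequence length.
2

3: new pile. tops = [3]
1: onto pile 1 (replacing 3). tops = [1]
4: new pile. tops = [1, 4]
2: onto pile 2 (replacing 4). tops = [1, 2]

2 piles, so the longest increasing subsequence has length 2.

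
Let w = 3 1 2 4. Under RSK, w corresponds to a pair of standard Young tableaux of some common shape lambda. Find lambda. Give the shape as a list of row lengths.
RSK row insertion gives P = [[1, 2, 4], [3]], which has shape [3, 1].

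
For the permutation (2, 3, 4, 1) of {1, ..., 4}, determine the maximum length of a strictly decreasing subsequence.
2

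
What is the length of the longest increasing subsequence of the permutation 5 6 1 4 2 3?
3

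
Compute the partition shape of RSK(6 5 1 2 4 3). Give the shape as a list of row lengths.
Row-insert each entry into an empty tableau.

After inserting 6: P = [[6]].
After inserting 5: P = [[5], [6]].
After inserting 1: P = [[1], [5], [6]].
After inserting 2: P = [[1, 2], [5], [6]].
After inserting 4: P = [[1, 2, 4], [5], [6]].
After inserting 3: P = [[1, 2, 3], [4], [5], [6]].

The final insertion tableau P = [[1, 2, 3], [4], [5], [6]] has shape [3, 1, 1, 1].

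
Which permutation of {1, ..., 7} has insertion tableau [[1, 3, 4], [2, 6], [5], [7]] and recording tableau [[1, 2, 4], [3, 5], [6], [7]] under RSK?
Reverse the RSK construction: for i from n down to 1, find the cell of Q containing i, remove the entry at that cell from P, and reverse-bump it up through P; the value ejected from row 1 is w(i).

Step i=7: Q has 7 at row 4, column 1; remove 7 from row 4 of P and reverse-bump: 7 enters row 3 and ejects 5; 5 enters row 2 and ejects 2; 2 enters row 1 and ejects 1. So w(7) = 1. P is now [[2, 3, 4], [5, 6], [7]].
Step i=6: Q has 6 at row 3, column 1; remove 7 from row 3 of P and reverse-bump: 7 enters row 2 and ejects 6; 6 enters row 1 and ejects 4. So w(6) = 4. P is now [[2, 3, 6], [5, 7]].
Step i=5: Q has 5 at row 2, column 2; remove 7 from row 2 of P and reverse-bump: 7 enters row 1 and ejects 6. So w(5) = 6. P is now [[2, 3, 7], [5]].
Step i=4: Q has 4 at row 1, column 3; remove that cell from P, ejecting 7. So w(4) = 7. P is now [[2, 3], [5]].
Step i=3: Q has 3 at row 2, column 1; remove 5 from row 2 of P and reverse-bump: 5 enters row 1 and ejects 3. So w(3) = 3. P is now [[2, 5]].
Step i=2: Q has 2 at row 1, column 2; remove that cell from P, ejecting 5. So w(2) = 5. P is now [[2]].
Step i=1: Q has 1 at row 1, column 1; remove that cell from P, ejecting 2. So w(1) = 2. P is now [].

So w = 2 5 3 7 6 4 1.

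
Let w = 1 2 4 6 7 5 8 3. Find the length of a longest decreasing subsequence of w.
3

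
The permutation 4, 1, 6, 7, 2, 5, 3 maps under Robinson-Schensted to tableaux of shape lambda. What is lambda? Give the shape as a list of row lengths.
[3, 3, 1]

Row-insert each entry into an empty tableau.

After inserting 4: P = [[4]].
After inserting 1: P = [[1], [4]].
After inserting 6: P = [[1, 6], [4]].
After inserting 7: P = [[1, 6, 7], [4]].
After inserting 2: P = [[1, 2, 7], [4, 6]].
After inserting 5: P = [[1, 2, 5], [4, 6, 7]].
After inserting 3: P = [[1, 2, 3], [4, 5, 7], [6]].

The final insertion tableau P = [[1, 2, 3], [4, 5, 7], [6]] has shape [3, 3, 1].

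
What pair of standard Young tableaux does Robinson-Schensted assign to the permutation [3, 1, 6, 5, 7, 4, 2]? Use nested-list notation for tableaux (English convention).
Insert each entry of the permutation into P by Schensted row insertion, recording in Q the position of each new cell.

Insert 3: appended to row 1. P = [[3]], Q = [[1]].
Insert 1: 1 bumps 3 from row 1; 3 starts row 2. P = [[1], [3]], Q = [[1], [2]].
Insert 6: appended to row 1. P = [[1, 6], [3]], Q = [[1, 3], [2]].
Insert 5: 5 bumps 6 from row 1; 6 appends to row 2. P = [[1, 5], [3, 6]], Q = [[1, 3], [2, 4]].
Insert 7: appended to row 1. P = [[1, 5, 7], [3, 6]], Q = [[1, 3, 5], [2, 4]].
Insert 4: 4 bumps 5 from row 1; 5 bumps 6 from row 2; 6 starts row 3. P = [[1, 4, 7], [3, 5], [6]], Q = [[1, 3, 5], [2, 4], [6]].
Insert 2: 2 bumps 4 from row 1; 4 bumps 5 from row 2; 5 bumps 6 from row 3; 6 starts row 4. P = [[1, 2, 7], [3, 4], [5], [6]], Q = [[1, 3, 5], [2, 4], [6], [7]].

So P = [[1, 2, 7], [3, 4], [5], [6]], Q = [[1, 3, 5], [2, 4], [6], [7]].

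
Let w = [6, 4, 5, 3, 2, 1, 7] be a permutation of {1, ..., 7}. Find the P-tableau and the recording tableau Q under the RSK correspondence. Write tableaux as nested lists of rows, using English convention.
P = [[1, 5, 7], [2], [3], [4], [6]], Q = [[1, 3, 7], [2], [4], [5], [6]]

Insert each entry of the permutation into P by Schensted row insertion, recording in Q the position of each new cell.

Insert 6: appended to row 1. P = [[6]].
Insert 4: 4 bumps 6 from row 1; 6 starts row 2. P = [[4], [6]].
Insert 5: appended to row 1. P = [[4, 5], [6]].
Insert 3: 3 bumps 4 from row 1; 4 bumps 6 from row 2; 6 starts row 3. P = [[3, 5], [4], [6]].
Insert 2: 2 bumps 3 from row 1; 3 bumps 4 from row 2; 4 bumps 6 from row 3; 6 starts row 4. P = [[2, 5], [3], [4], [6]].
Insert 1: 1 bumps 2 from row 1; 2 bumps 3 from row 2; 3 bumps 4 from row 3; 4 bumps 6 from row 4; 6 starts row 5. P = [[1, 5], [2], [3], [4], [6]].
Insert 7: appended to row 1. P = [[1, 5, 7], [2], [3], [4], [6]].

So P = [[1, 5, 7], [2], [3], [4], [6]], Q = [[1, 3, 7], [2], [4], [5], [6]].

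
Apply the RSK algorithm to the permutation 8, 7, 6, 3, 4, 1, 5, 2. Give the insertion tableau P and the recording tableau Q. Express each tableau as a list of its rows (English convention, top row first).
P = [[1, 2, 5], [3, 4], [6], [7], [8]], Q = [[1, 5, 7], [2, 8], [3], [4], [6]]

Insert each entry of the permutation into P by Schensted row insertion, recording in Q the position of each new cell.

After inserting 8: P = [[8]].
After inserting 7: P = [[7], [8]].
After inserting 6: P = [[6], [7], [8]].
After inserting 3: P = [[3], [6], [7], [8]].
After inserting 4: P = [[3, 4], [6], [7], [8]].
After inserting 1: P = [[1, 4], [3], [6], [7], [8]].
After inserting 5: P = [[1, 4, 5], [3], [6], [7], [8]].
After inserting 2: P = [[1, 2, 5], [3, 4], [6], [7], [8]].

So P = [[1, 2, 5], [3, 4], [6], [7], [8]], Q = [[1, 5, 7], [2, 8], [3], [4], [6]].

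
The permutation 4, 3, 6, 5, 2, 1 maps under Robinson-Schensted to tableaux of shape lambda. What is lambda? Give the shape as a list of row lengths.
[2, 2, 1, 1]

Row-insert each entry into an empty tableau.

After inserting 4: P = [[4]].
After inserting 3: P = [[3], [4]].
After inserting 6: P = [[3, 6], [4]].
After inserting 5: P = [[3, 5], [4, 6]].
After inserting 2: P = [[2, 5], [3, 6], [4]].
After inserting 1: P = [[1, 5], [2, 6], [3], [4]].

The final insertion tableau P = [[1, 5], [2, 6], [3], [4]] has shape [2, 2, 1, 1].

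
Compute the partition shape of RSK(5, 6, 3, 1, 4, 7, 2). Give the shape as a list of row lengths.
[3, 2, 2]

Row-insert each entry into an empty tableau.

After inserting 5: P = [[5]].
After inserting 6: P = [[5, 6]].
After inserting 3: P = [[3, 6], [5]].
After inserting 1: P = [[1, 6], [3], [5]].
After inserting 4: P = [[1, 4], [3, 6], [5]].
After inserting 7: P = [[1, 4, 7], [3, 6], [5]].
After inserting 2: P = [[1, 2, 7], [3, 4], [5, 6]].

The final insertion tableau P = [[1, 2, 7], [3, 4], [5, 6]] has shape [3, 2, 2].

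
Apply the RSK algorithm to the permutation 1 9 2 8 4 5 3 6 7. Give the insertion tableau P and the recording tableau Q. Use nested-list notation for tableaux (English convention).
Insert each entry of the permutation into P by Schensted row insertion, recording in Q the position of each new cell.

Insert 1: appended to row 1. P = [[1]].
Insert 9: appended to row 1. P = [[1, 9]].
Insert 2: 2 bumps 9 from row 1; 9 starts row 2. P = [[1, 2], [9]].
Insert 8: appended to row 1. P = [[1, 2, 8], [9]].
Insert 4: 4 bumps 8 from row 1; 8 bumps 9 from row 2; 9 starts row 3. P = [[1, 2, 4], [8], [9]].
Insert 5: appended to row 1. P = [[1, 2, 4, 5], [8], [9]].
Insert 3: 3 bumps 4 from row 1; 4 bumps 8 from row 2; 8 bumps 9 from row 3; 9 starts row 4. P = [[1, 2, 3, 5], [4], [8], [9]].
Insert 6: appended to row 1. P = [[1, 2, 3, 5, 6], [4], [8], [9]].
Insert 7: appended to row 1. P = [[1, 2, 3, 5, 6, 7], [4], [8], [9]].

So P = [[1, 2, 3, 5, 6, 7], [4], [8], [9]], Q = [[1, 2, 4, 6, 8, 9], [3], [5], [7]].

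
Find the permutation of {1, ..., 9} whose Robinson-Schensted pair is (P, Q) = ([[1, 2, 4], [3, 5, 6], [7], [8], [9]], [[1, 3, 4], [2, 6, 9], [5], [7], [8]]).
9 3 5 8 1 7 6 2 4

Reverse the RSK construction: for i from n down to 1, find the cell of Q containing i, remove the entry at that cell from P, and reverse-bump it up through P; the value ejected from row 1 is w(i).

Step i=9: Q has 9 at row 2, column 3; remove 6 from row 2 of P and reverse-bump: 6 enters row 1 and ejects 4. So w(9) = 4. P is now [[1, 2, 6], [3, 5], [7], [8], [9]].
Step i=8: Q has 8 at row 5, column 1; remove 9 from row 5 of P and reverse-bump: 9 enters row 4 and ejects 8; 8 enters row 3 and ejects 7; 7 enters row 2 and ejects 5; 5 enters row 1 and ejects 2. So w(8) = 2. P is now [[1, 5, 6], [3, 7], [8], [9]].
Step i=7: Q has 7 at row 4, column 1; remove 9 from row 4 of P and reverse-bump: 9 enters row 3 and ejects 8; 8 enters row 2 and ejects 7; 7 enters row 1 and ejects 6. So w(7) = 6. P is now [[1, 5, 7], [3, 8], [9]].
Step i=6: Q has 6 at row 2, column 2; remove 8 from row 2 of P and reverse-bump: 8 enters row 1 and ejects 7. So w(6) = 7. P is now [[1, 5, 8], [3], [9]].
Step i=5: Q has 5 at row 3, column 1; remove 9 from row 3 of P and reverse-bump: 9 enters row 2 and ejects 3; 3 enters row 1 and ejects 1. So w(5) = 1. P is now [[3, 5, 8], [9]].
Step i=4: Q has 4 at row 1, column 3; remove that cell from P, ejecting 8. So w(4) = 8. P is now [[3, 5], [9]].
Step i=3: Q has 3 at row 1, column 2; remove that cell from P, ejecting 5. So w(3) = 5. P is now [[3], [9]].
Step i=2: Q has 2 at row 2, column 1; remove 9 from row 2 of P and reverse-bump: 9 enters row 1 and ejects 3. So w(2) = 3. P is now [[9]].
Step i=1: Q has 1 at row 1, column 1; remove that cell from P, ejecting 9. So w(1) = 9. P is now [].

So w = 9 3 5 8 1 7 6 2 4.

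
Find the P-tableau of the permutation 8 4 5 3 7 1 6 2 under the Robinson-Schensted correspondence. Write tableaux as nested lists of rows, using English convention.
P = [[1, 2, 6], [3, 5], [4, 7], [8]]

Insert 8: appended to row 1. P = [[8]].
Insert 4: 4 bumps 8 from row 1; 8 starts row 2. P = [[4], [8]].
Insert 5: appended to row 1. P = [[4, 5], [8]].
Insert 3: 3 bumps 4 from row 1; 4 bumps 8 from row 2; 8 starts row 3. P = [[3, 5], [4], [8]].
Insert 7: appended to row 1. P = [[3, 5, 7], [4], [8]].
Insert 1: 1 bumps 3 from row 1; 3 bumps 4 from row 2; 4 bumps 8 from row 3; 8 starts row 4. P = [[1, 5, 7], [3], [4], [8]].
Insert 6: 6 bumps 7 from row 1; 7 appends to row 2. P = [[1, 5, 6], [3, 7], [4], [8]].
Insert 2: 2 bumps 5 from row 1; 5 bumps 7 from row 2; 7 appends to row 3. P = [[1, 2, 6], [3, 5], [4, 7], [8]].

So P = [[1, 2, 6], [3, 5], [4, 7], [8]].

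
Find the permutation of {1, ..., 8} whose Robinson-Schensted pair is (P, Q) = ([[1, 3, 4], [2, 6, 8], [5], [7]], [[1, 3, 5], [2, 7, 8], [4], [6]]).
Reverse RSK: for i = n, n-1, ..., 1, locate i in Q, remove the corresponding corner cell from P, and reverse-bump its entry up through P; the value ejected from row 1 is w(i).

So w = 7 5 6 2 8 1 3 4.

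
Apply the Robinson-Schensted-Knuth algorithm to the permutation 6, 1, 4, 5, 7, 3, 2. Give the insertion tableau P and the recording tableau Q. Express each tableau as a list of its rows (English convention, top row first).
P = [[1, 2, 5, 7], [3], [4], [6]], Q = [[1, 3, 4, 5], [2], [6], [7]]

Insert each entry of the permutation into P by Schensted row insertion, recording in Q the position of each new cell.

Insert 6: appended to row 1. P = [[6]].
Insert 1: 1 bumps 6 from row 1; 6 starts row 2. P = [[1], [6]].
Insert 4: appended to row 1. P = [[1, 4], [6]].
Insert 5: appended to row 1. P = [[1, 4, 5], [6]].
Insert 7: appended to row 1. P = [[1, 4, 5, 7], [6]].
Insert 3: 3 bumps 4 from row 1; 4 bumps 6 from row 2; 6 starts row 3. P = [[1, 3, 5, 7], [4], [6]].
Insert 2: 2 bumps 3 from row 1; 3 bumps 4 from row 2; 4 bumps 6 from row 3; 6 starts row 4. P = [[1, 2, 5, 7], [3], [4], [6]].

So P = [[1, 2, 5, 7], [3], [4], [6]], Q = [[1, 3, 4, 5], [2], [6], [7]].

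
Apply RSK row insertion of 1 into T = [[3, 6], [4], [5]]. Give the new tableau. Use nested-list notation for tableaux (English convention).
In row 1, 1 replaces 3 (the leftmost entry greater than 1); 3 is bumped to row 2. In row 2, 3 replaces 4 (the leftmost entry greater than 3); 4 is bumped to row 3. In row 3, 4 replaces 5 (the leftmost entry greater than 4); 5 is bumped to row 4. 5 starts a new row 4. The new tableau is [[1, 6], [3], [4], [5]].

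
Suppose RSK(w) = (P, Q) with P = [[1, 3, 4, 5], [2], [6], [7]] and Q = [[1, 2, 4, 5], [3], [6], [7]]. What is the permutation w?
2 7 3 4 6 5 1

Reverse the RSK construction: for i from n down to 1, find the cell of Q containing i, remove the entry at that cell from P, and reverse-bump it up through P; the value ejected from row 1 is w(i).

Step i=7: Q has 7 at row 4, column 1; remove 7 from row 4 of P and reverse-bump: 7 enters row 3 and ejects 6; 6 enters row 2 and ejects 2; 2 enters row 1 and ejects 1. So w(7) = 1. P is now [[2, 3, 4, 5], [6], [7]].
Step i=6: Q has 6 at row 3, column 1; remove 7 from row 3 of P and reverse-bump: 7 enters row 2 and ejects 6; 6 enters row 1 and ejects 5. So w(6) = 5. P is now [[2, 3, 4, 6], [7]].
Step i=5: Q has 5 at row 1, column 4; remove that cell from P, ejecting 6. So w(5) = 6. P is now [[2, 3, 4], [7]].
Step i=4: Q has 4 at row 1, column 3; remove that cell from P, ejecting 4. So w(4) = 4. P is now [[2, 3], [7]].
Step i=3: Q has 3 at row 2, column 1; remove 7 from row 2 of P and reverse-bump: 7 enters row 1 and ejects 3. So w(3) = 3. P is now [[2, 7]].
Step i=2: Q has 2 at row 1, column 2; remove that cell from P, ejecting 7. So w(2) = 7. P is now [[2]].
Step i=1: Q has 1 at row 1, column 1; remove that cell from P, ejecting 2. So w(1) = 2. P is now [].

So w = 2 7 3 4 6 5 1.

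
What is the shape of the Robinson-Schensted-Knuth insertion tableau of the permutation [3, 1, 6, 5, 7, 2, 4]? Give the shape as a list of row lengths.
Row-insert each entry into an empty tableau.

After inserting 3: P = [[3]].
After inserting 1: P = [[1], [3]].
After inserting 6: P = [[1, 6], [3]].
After inserting 5: P = [[1, 5], [3, 6]].
After inserting 7: P = [[1, 5, 7], [3, 6]].
After inserting 2: P = [[1, 2, 7], [3, 5], [6]].
After inserting 4: P = [[1, 2, 4], [3, 5, 7], [6]].

The final insertion tableau P = [[1, 2, 4], [3, 5, 7], [6]] has shape [3, 3, 1].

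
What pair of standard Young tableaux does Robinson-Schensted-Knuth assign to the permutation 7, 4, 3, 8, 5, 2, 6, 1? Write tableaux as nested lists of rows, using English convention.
P = [[1, 5, 6], [2, 8], [3], [4], [7]], Q = [[1, 4, 7], [2, 5], [3], [6], [8]]

Insert each entry of the permutation into P by Schensted row insertion, recording in Q the position of each new cell.

Insert 7: appended to row 1. P = [[7]].
Insert 4: 4 bumps 7 from row 1; 7 starts row 2. P = [[4], [7]].
Insert 3: 3 bumps 4 from row 1; 4 bumps 7 from row 2; 7 starts row 3. P = [[3], [4], [7]].
Insert 8: appended to row 1. P = [[3, 8], [4], [7]].
Insert 5: 5 bumps 8 from row 1; 8 appends to row 2. P = [[3, 5], [4, 8], [7]].
Insert 2: 2 bumps 3 from row 1; 3 bumps 4 from row 2; 4 bumps 7 from row 3; 7 starts row 4. P = [[2, 5], [3, 8], [4], [7]].
Insert 6: appended to row 1. P = [[2, 5, 6], [3, 8], [4], [7]].
Insert 1: 1 bumps 2 from row 1; 2 bumps 3 from row 2; 3 bumps 4 from row 3; 4 bumps 7 from row 4; 7 starts row 5. P = [[1, 5, 6], [2, 8], [3], [4], [7]].

So P = [[1, 5, 6], [2, 8], [3], [4], [7]], Q = [[1, 4, 7], [2, 5], [3], [6], [8]].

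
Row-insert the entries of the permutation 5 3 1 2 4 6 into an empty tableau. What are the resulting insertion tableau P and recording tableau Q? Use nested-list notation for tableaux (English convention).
P = [[1, 2, 4, 6], [3], [5]], Q = [[1, 4, 5, 6], [2], [3]]

Insert each entry of the permutation into P by Schensted row insertion, recording in Q the position of each new cell.

After inserting 5: P = [[5]].
After inserting 3: P = [[3], [5]].
After inserting 1: P = [[1], [3], [5]].
After inserting 2: P = [[1, 2], [3], [5]].
After inserting 4: P = [[1, 2, 4], [3], [5]].
After inserting 6: P = [[1, 2, 4, 6], [3], [5]].

So P = [[1, 2, 4, 6], [3], [5]], Q = [[1, 4, 5, 6], [2], [3]].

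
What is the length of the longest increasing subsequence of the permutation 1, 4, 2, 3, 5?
4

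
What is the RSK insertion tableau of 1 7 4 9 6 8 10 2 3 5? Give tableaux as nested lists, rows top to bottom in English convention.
After inserting 1: P = [[1]].
After inserting 7: P = [[1, 7]].
After inserting 4: P = [[1, 4], [7]].
After inserting 9: P = [[1, 4, 9], [7]].
After inserting 6: P = [[1, 4, 6], [7, 9]].
After inserting 8: P = [[1, 4, 6, 8], [7, 9]].
After inserting 10: P = [[1, 4, 6, 8, 10], [7, 9]].
After inserting 2: P = [[1, 2, 6, 8, 10], [4, 9], [7]].
After inserting 3: P = [[1, 2, 3, 8, 10], [4, 6], [7, 9]].
After inserting 5: P = [[1, 2, 3, 5, 10], [4, 6, 8], [7, 9]].

So P = [[1, 2, 3, 5, 10], [4, 6, 8], [7, 9]].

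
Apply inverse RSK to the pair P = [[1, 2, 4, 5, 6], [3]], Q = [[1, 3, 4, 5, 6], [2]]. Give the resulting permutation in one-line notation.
Reverse the RSK construction: for i from n down to 1, find the cell of Q containing i, remove the entry at that cell from P, and reverse-bump it up through P; the value ejected from row 1 is w(i).

Step i=6: Q has 6 at row 1, column 5; remove that cell from P, ejecting 6. So w(6) = 6. P is now [[1, 2, 4, 5], [3]].
Step i=5: Q has 5 at row 1, column 4; remove that cell from P, ejecting 5. So w(5) = 5. P is now [[1, 2, 4], [3]].
Step i=4: Q has 4 at row 1, column 3; remove that cell from P, ejecting 4. So w(4) = 4. P is now [[1, 2], [3]].
Step i=3: Q has 3 at row 1, column 2; remove that cell from P, ejecting 2. So w(3) = 2. P is now [[1], [3]].
Step i=2: Q has 2 at row 2, column 1; remove 3 from row 2 of P and reverse-bump: 3 enters row 1 and ejects 1. So w(2) = 1. P is now [[3]].
Step i=1: Q has 1 at row 1, column 1; remove that cell from P, ejecting 3. So w(1) = 3. P is now [].

So w = 3 1 2 4 5 6.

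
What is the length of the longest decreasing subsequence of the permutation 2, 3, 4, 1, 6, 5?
2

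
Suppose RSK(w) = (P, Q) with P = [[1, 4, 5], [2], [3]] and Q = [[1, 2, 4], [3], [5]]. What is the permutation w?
Reverse the RSK construction: for i from n down to 1, find the cell of Q containing i, remove the entry at that cell from P, and reverse-bump it up through P; the value ejected from row 1 is w(i).

Step i=5: Q has 5 at row 3, column 1; remove 3 from row 3 of P and reverse-bump: 3 enters row 2 and ejects 2; 2 enters row 1 and ejects 1. So w(5) = 1. P is now [[2, 4, 5], [3]].
Step i=4: Q has 4 at row 1, column 3; remove that cell from P, ejecting 5. So w(4) = 5. P is now [[2, 4], [3]].
Step i=3: Q has 3 at row 2, column 1; remove 3 from row 2 of P and reverse-bump: 3 enters row 1 and ejects 2. So w(3) = 2. P is now [[3, 4]].
Step i=2: Q has 2 at row 1, column 2; remove that cell from P, ejecting 4. So w(2) = 4. P is now [[3]].
Step i=1: Q has 1 at row 1, column 1; remove that cell from P, ejecting 3. So w(1) = 3. P is now [].

So w = 3 4 2 5 1.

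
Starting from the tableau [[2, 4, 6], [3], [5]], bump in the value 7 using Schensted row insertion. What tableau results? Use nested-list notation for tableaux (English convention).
[[2, 4, 6, 7], [3], [5]]

7 is larger than every entry of row 1, so it is appended to row 1. The new tableau is [[2, 4, 6, 7], [3], [5]].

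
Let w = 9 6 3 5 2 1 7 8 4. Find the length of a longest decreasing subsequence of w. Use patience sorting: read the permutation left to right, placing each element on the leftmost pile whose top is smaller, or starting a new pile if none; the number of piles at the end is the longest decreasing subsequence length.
9: new pile. tops = [9]
6: new pile. tops = [9, 6]
3: new pile. tops = [9, 6, 3]
5: onto pile 3 (replacing 3). tops = [9, 6, 5]
2: new pile. tops = [9, 6, 5, 2]
1: new pile. tops = [9, 6, 5, 2, 1]
7: onto pile 2 (replacing 6). tops = [9, 7, 5, 2, 1]
8: onto pile 2 (replacing 7). tops = [9, 8, 5, 2, 1]
4: onto pile 4 (replacing 2). tops = [9, 8, 5, 4, 1]

5 piles, so the longest decreasing subsequence has length 5.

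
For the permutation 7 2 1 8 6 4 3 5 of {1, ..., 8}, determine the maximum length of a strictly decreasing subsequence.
4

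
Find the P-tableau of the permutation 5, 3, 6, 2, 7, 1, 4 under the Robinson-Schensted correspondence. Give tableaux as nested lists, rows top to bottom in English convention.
Insert 5: appended to row 1. P = [[5]].
Insert 3: 3 bumps 5 from row 1; 5 starts row 2. P = [[3], [5]].
Insert 6: appended to row 1. P = [[3, 6], [5]].
Insert 2: 2 bumps 3 from row 1; 3 bumps 5 from row 2; 5 starts row 3. P = [[2, 6], [3], [5]].
Insert 7: appended to row 1. P = [[2, 6, 7], [3], [5]].
Insert 1: 1 bumps 2 from row 1; 2 bumps 3 from row 2; 3 bumps 5 from row 3; 5 starts row 4. P = [[1, 6, 7], [2], [3], [5]].
Insert 4: 4 bumps 6 from row 1; 6 appends to row 2. P = [[1, 4, 7], [2, 6], [3], [5]].

So P = [[1, 4, 7], [2, 6], [3], [5]].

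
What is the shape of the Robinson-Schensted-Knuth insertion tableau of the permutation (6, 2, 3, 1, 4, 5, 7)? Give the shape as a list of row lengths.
RSK row insertion gives P = [[1, 3, 4, 5, 7], [2], [6]], which has shape [5, 1, 1].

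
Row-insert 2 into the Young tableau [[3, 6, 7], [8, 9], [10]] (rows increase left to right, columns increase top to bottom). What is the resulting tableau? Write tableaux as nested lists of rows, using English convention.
[[2, 6, 7], [3, 9], [8], [10]]

In row 1, 2 replaces 3 (the leftmost entry greater than 2); 3 is bumped to row 2. In row 2, 3 replaces 8 (the leftmost entry greater than 3); 8 is bumped to row 3. In row 3, 8 replaces 10 (the leftmost entry greater than 8); 10 is bumped to row 4. 10 starts a new row 4. The new tableau is [[2, 6, 7], [3, 9], [8], [10]].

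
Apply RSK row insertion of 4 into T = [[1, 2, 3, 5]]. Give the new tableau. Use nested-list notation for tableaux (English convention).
In row 1, 4 replaces 5 (the leftmost entry greater than 4); 5 is bumped to row 2. 5 starts a new row 2. The new tableau is [[1, 2, 3, 4], [5]].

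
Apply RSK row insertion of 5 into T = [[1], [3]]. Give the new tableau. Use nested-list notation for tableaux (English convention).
5 is larger than every entry of row 1, so it is appended to row 1. The new tableau is [[1, 5], [3]].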